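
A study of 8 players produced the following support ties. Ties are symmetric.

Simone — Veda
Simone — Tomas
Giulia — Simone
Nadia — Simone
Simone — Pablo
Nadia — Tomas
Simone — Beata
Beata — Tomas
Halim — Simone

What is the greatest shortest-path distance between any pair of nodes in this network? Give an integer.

2

Eccentricity of each node (its greatest distance to any other): Beata:2, Giulia:2, Halim:2, Nadia:2, Pablo:2, Simone:1, Tomas:2, Veda:2.
The maximum eccentricity is 2, realized for instance by the pair Beata–Giulia via Beata – Simone – Giulia. So the diameter is 2.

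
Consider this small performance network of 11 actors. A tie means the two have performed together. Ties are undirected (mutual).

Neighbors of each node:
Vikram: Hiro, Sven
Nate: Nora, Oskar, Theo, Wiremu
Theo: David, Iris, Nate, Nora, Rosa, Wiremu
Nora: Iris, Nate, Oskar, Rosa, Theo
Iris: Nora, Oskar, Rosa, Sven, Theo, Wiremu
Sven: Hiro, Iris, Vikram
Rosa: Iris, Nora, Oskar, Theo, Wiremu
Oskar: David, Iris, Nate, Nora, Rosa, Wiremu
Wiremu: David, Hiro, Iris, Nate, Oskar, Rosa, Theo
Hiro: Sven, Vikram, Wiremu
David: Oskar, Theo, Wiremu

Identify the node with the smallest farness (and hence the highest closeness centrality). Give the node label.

Farness (sum of distances to all others) for each node — David:19, Hiro:18, Iris:14, Nate:18, Nora:17, Oskar:15, Rosa:16, Sven:19, Theo:15, Vikram:24, Wiremu:13.
The smallest farness is 13, for Wiremu, so Wiremu has the highest closeness.

Wiremu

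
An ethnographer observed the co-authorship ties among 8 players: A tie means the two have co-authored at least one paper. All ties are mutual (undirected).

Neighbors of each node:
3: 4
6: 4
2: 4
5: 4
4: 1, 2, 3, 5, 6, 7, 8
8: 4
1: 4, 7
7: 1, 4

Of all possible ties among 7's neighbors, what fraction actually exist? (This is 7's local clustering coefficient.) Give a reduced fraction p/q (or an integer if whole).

7's neighbors: 1 and 4 (k = 2).
Possible neighbor pairs: C(2,2) = 1. Edges among them: 1–4 → e = 1.
Clustering(7) = 1/1.

1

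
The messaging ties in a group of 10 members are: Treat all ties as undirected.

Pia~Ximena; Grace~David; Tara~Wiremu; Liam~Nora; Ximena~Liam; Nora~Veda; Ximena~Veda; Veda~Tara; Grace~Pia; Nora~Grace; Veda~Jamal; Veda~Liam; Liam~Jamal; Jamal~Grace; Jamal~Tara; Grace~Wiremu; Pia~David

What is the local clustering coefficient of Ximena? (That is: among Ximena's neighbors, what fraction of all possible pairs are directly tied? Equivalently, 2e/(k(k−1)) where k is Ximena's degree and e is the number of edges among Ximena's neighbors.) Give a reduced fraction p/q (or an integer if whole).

1/3

Ximena's neighbors: Liam, Pia, and Veda (k = 3).
Possible neighbor pairs: C(3,2) = 3. Edges among them: Liam–Veda → e = 1.
Clustering(Ximena) = 1/3.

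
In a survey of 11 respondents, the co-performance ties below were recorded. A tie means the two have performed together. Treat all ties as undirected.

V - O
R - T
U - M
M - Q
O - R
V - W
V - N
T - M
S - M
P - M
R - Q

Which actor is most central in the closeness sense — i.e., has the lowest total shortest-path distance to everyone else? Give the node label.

R

Farness (sum of distances to all others) for each node — M:24, N:39, O:25, P:33, Q:23, R:22, S:33, T:23, U:33, V:30, W:39.
The smallest farness is 22, for R, so R has the highest closeness.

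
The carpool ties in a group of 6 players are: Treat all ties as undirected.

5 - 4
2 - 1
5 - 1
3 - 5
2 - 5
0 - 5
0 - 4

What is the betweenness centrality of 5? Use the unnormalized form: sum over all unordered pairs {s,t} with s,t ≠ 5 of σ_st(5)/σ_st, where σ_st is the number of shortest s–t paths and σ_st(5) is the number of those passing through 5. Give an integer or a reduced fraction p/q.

8

Pairs whose geodesics pass through 5 — 0–3: 1; 0–1: 1; 0–2: 1; 3–1: 1; 3–2: 1; 3–4: 1; 1–4: 1; 2–4: 1.
All other pairs contribute 0.
Summing the contributions gives betweenness(5) = 8.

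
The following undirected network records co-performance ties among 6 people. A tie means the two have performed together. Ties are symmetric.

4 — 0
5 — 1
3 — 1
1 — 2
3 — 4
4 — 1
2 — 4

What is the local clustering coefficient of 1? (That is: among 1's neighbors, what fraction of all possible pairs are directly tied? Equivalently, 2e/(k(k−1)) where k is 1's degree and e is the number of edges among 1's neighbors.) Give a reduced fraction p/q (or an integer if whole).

1/3

1's neighbors: 2, 3, 4, and 5 (k = 4).
Possible neighbor pairs: C(4,2) = 6. Edges among them: 2–4, 3–4 → e = 2.
Clustering(1) = 2/6 = 1/3.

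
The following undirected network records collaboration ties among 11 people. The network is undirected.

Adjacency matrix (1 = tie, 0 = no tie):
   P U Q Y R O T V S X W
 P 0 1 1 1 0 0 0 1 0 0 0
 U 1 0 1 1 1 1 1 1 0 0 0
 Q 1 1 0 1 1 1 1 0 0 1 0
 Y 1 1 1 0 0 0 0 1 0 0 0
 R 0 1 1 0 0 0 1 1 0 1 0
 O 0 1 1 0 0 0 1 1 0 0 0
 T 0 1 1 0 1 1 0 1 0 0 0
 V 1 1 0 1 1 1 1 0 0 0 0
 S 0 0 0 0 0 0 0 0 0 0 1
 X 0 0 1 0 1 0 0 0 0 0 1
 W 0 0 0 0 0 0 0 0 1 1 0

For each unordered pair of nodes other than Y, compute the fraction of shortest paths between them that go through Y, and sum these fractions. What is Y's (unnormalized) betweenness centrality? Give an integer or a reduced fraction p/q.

1/6

Pairs whose geodesics pass through Y — Q–V: 1/6.
All other pairs contribute 0.
Summing the contributions gives betweenness(Y) = 1/6.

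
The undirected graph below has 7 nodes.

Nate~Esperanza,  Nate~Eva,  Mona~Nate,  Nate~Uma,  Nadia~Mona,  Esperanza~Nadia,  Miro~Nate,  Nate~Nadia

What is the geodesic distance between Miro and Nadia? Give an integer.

One shortest route is Miro – Nate – Nadia, which uses 2 edges, and Miro and Nadia are not directly tied, so nothing shorter exists. So d(Miro,Nadia) = 2.

2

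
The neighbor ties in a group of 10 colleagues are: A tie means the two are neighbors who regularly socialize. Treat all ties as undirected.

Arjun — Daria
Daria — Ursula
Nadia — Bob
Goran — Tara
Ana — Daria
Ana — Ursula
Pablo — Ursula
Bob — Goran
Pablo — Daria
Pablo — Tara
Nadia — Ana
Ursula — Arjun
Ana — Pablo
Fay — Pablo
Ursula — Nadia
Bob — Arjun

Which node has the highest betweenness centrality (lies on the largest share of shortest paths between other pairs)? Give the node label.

Pablo

Unnormalized betweenness of each node: Ana:67/30, Arjun:47/15, Bob:29/6, Daria:67/30, Fay:0, Goran:31/15, Nadia:47/15, Pablo:41/3, Tara:56/15, Ursula:149/30.
Pablo has the largest value, 41/3, making it the main broker — the node through which the most shortest paths run.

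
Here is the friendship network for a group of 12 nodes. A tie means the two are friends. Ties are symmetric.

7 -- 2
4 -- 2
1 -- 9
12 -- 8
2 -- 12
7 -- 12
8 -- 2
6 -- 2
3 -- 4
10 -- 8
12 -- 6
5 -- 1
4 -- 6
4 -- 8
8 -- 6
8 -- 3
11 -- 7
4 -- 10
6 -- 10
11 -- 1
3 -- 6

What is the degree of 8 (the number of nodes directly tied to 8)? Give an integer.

8 is directly tied to 2, 3, 4, 6, 10, and 12. That is 6 neighbors, so the degree of 8 is 6.

6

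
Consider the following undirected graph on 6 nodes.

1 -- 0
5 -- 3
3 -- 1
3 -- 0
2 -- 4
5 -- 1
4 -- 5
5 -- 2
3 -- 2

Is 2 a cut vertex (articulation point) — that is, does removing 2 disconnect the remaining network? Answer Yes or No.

Even without 2, every remaining node can still reach every other (the residual graph is connected), so 2 is not a cut vertex.

No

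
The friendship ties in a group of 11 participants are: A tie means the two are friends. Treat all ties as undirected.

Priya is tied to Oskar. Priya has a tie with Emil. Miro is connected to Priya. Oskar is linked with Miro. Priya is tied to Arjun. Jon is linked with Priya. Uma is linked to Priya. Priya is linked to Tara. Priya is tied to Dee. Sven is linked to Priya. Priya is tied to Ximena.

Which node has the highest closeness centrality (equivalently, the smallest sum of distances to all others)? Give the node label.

Priya

Farness (sum of distances to all others) for each node — Arjun:19, Dee:19, Emil:19, Jon:19, Miro:18, Oskar:18, Priya:10, Sven:19, Tara:19, Uma:19, Ximena:19.
The smallest farness is 10, for Priya, so Priya has the highest closeness.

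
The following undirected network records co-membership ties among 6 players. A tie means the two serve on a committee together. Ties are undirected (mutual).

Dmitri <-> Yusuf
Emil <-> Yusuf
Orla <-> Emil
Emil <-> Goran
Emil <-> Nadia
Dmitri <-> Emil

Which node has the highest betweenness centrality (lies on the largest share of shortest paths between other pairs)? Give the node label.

Emil

Unnormalized betweenness of each node: Dmitri:0, Emil:9, Goran:0, Nadia:0, Orla:0, Yusuf:0.
Emil has the largest value, 9, making it the main broker — the node through which the most shortest paths run.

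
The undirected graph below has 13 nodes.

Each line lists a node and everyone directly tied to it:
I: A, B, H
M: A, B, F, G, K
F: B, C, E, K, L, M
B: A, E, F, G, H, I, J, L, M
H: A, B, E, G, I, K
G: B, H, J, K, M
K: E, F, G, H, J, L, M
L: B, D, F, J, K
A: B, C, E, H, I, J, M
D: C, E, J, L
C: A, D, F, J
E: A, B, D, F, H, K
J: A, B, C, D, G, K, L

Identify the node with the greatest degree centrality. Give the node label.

Degrees — A:7, B:9, C:4, D:4, E:6, F:6, G:5, H:6, I:3, J:7, K:7, L:5, M:5.
The maximum is 9, attained only by B.

B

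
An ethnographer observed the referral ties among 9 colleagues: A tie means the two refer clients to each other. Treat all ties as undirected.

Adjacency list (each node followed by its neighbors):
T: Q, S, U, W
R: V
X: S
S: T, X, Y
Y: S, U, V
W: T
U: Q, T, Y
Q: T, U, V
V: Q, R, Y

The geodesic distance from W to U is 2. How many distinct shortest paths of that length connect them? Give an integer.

The shortest distance is 2, and the only length-2 path is W–T–U. So there is exactly 1 shortest path.

1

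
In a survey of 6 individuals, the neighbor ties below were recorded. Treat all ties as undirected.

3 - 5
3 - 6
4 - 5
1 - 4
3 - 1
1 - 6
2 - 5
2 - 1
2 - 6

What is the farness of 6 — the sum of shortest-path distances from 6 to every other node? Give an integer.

7

Distances from 6: 1:1, 2:1, 3:1, 4:2, 5:2.
Sum = 1 + 1 + 1 + 2 + 2 = 7.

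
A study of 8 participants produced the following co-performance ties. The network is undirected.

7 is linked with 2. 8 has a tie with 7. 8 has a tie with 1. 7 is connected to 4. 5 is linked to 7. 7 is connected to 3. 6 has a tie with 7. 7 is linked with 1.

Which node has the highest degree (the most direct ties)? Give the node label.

Degrees — 1:2, 2:1, 3:1, 4:1, 5:1, 6:1, 7:7, 8:2.
The maximum is 7, attained only by 7.

7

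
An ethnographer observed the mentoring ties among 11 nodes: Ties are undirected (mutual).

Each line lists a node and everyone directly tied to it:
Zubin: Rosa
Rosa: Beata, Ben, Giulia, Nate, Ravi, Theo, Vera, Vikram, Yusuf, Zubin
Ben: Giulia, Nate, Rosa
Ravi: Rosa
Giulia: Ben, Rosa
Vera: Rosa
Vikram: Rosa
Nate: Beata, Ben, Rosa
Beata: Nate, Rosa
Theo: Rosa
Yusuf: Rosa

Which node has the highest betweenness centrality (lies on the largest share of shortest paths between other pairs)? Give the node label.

Rosa

Unnormalized betweenness of each node: Beata:0, Ben:1/2, Giulia:0, Nate:1/2, Ravi:0, Rosa:41, Theo:0, Vera:0, Vikram:0, Yusuf:0, Zubin:0.
Rosa has the largest value, 41, making it the main broker — the node through which the most shortest paths run.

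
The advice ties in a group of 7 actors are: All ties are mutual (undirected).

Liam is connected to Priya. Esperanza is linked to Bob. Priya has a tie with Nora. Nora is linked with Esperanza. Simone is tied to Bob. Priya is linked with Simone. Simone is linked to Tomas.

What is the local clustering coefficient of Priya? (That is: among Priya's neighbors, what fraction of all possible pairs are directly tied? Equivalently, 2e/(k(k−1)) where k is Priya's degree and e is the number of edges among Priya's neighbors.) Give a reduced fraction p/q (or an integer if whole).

0

Priya's neighbors: Liam, Nora, and Simone (k = 3).
Possible neighbor pairs: C(3,2) = 3. Edges among them: none → e = 0.
Clustering(Priya) = 0/3 = 0.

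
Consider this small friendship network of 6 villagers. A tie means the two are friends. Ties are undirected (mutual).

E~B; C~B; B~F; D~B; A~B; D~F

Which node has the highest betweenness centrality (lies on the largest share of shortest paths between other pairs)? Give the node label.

B

Unnormalized betweenness of each node: A:0, B:9, C:0, D:0, E:0, F:0.
B has the largest value, 9, making it the main broker — the node through which the most shortest paths run.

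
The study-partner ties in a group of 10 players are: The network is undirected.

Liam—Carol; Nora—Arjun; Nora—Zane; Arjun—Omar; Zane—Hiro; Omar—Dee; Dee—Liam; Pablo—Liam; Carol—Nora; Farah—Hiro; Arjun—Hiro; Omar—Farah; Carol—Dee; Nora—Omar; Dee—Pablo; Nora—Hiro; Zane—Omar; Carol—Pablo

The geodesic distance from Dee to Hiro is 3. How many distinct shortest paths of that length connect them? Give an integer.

The shortest distance is 3. The length-3 paths are: Dee–Omar–Arjun–Hiro; Dee–Omar–Farah–Hiro; Dee–Carol–Nora–Hiro; Dee–Omar–Nora–Hiro; Dee–Omar–Zane–Hiro.
That gives 5 distinct shortest paths.

5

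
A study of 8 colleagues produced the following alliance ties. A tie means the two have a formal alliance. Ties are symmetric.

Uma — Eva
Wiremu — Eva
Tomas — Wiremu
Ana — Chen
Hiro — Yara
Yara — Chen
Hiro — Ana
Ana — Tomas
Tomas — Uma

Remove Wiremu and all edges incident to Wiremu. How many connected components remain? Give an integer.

Wiremu's neighbors (Eva and Tomas) remain reachable from one another through other ties, so the rest of the network stays in one piece.

1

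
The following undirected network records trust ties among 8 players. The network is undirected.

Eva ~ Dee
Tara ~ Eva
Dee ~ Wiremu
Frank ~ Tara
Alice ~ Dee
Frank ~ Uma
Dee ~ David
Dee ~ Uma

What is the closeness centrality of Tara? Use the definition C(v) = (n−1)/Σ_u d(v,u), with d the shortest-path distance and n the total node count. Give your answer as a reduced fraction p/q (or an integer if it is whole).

7/15

Distances from Tara: Alice:3, David:3, Dee:2, Eva:1, Frank:1, Uma:2, Wiremu:3. Sum = 15.
n = 8, so closeness = 7/15.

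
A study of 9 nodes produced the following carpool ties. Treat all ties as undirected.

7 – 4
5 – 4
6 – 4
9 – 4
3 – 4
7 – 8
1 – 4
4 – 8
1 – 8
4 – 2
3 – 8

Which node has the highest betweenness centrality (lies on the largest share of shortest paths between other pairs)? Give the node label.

4

Unnormalized betweenness of each node: 1:0, 2:0, 3:0, 4:47/2, 5:0, 6:0, 7:0, 8:3/2, 9:0.
4 has the largest value, 47/2, making it the main broker — the node through which the most shortest paths run.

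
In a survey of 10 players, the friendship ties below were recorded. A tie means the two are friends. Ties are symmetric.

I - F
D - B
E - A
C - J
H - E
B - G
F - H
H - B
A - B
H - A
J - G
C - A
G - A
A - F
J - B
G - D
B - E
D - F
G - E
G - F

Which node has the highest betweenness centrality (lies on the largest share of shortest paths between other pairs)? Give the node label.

F

Unnormalized betweenness of each node: A:421/60, B:259/60, C:1/3, D:1/2, E:1/4, F:557/60, G:86/15, H:7/6, I:0, J:7/5.
F has the largest value, 557/60, making it the main broker — the node through which the most shortest paths run.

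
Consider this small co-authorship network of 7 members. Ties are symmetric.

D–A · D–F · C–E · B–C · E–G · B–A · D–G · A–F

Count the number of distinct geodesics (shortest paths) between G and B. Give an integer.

The shortest distance is 3. The length-3 paths are: G–D–A–B; G–E–C–B.
That gives 2 distinct shortest paths.

2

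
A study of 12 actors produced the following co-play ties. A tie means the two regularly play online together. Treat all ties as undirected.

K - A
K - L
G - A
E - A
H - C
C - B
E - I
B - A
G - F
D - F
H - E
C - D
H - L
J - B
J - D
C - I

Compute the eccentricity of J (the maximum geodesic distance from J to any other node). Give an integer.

4

Distances from J: A:2, B:1, C:2, D:1, E:3, F:2, G:3, H:3, I:3, K:3, L:4.
The largest is 4 (to L), so the eccentricity of J is 4.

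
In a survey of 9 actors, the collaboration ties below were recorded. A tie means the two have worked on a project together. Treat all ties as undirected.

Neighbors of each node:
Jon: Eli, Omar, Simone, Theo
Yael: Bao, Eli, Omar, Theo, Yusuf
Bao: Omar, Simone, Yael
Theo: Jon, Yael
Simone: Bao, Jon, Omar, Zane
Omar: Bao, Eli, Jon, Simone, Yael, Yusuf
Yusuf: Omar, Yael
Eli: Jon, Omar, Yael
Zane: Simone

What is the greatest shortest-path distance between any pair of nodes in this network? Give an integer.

Eccentricity of each node (its greatest distance to any other): Bao:2, Eli:3, Jon:2, Omar:2, Simone:2, Theo:3, Yael:3, Yusuf:3, Zane:3.
The maximum eccentricity is 3, realized for instance by the pair Yusuf–Zane via Yusuf – Omar – Simone – Zane. So the diameter is 3.

3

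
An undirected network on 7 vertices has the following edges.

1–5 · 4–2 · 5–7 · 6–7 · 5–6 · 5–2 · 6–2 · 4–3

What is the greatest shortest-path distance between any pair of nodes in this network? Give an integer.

Eccentricity of each node (its greatest distance to any other): 1:4, 2:2, 3:4, 4:3, 5:3, 6:3, 7:4.
The maximum eccentricity is 4, realized for instance by the pair 3–7 via 3 – 4 – 2 – 5 – 7. So the diameter is 4.

4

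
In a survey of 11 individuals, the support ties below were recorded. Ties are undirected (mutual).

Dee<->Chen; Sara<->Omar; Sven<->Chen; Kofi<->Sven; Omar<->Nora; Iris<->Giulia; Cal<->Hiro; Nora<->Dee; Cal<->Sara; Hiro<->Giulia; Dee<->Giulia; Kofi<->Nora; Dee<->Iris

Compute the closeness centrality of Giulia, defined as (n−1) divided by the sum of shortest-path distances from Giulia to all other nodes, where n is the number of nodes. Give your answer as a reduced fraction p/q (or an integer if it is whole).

Distances from Giulia: Cal:2, Chen:2, Dee:1, Hiro:1, Iris:1, Kofi:3, Nora:2, Omar:3, Sara:3, Sven:3. Sum = 21.
n = 11, so closeness = 10/21.

10/21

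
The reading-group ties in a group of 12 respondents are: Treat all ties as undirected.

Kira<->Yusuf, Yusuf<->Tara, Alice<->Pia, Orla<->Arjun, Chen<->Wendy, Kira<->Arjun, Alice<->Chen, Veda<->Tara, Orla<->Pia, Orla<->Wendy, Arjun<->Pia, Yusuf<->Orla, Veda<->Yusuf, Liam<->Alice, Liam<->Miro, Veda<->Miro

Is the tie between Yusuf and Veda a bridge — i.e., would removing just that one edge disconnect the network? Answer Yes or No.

Even without that edge, Yusuf still reaches Veda via Yusuf – Tara – Veda, so the network stays connected. Not a bridge.

No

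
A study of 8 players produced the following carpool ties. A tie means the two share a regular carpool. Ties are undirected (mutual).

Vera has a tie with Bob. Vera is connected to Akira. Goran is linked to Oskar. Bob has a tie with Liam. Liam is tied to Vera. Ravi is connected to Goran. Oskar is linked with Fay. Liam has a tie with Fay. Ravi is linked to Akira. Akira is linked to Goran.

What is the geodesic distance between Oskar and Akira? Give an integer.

One shortest route is Oskar – Goran – Akira, which uses 2 edges, and Oskar and Akira are not directly tied, so nothing shorter exists. So d(Oskar,Akira) = 2.

2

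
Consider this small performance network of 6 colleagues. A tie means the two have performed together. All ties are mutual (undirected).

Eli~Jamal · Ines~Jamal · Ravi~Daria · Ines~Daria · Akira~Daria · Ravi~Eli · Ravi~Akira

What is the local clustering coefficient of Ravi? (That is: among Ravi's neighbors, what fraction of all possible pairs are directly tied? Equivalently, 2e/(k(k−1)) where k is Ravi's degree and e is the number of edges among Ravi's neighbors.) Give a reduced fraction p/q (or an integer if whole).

Ravi's neighbors: Akira, Daria, and Eli (k = 3).
Possible neighbor pairs: C(3,2) = 3. Edges among them: Akira–Daria → e = 1.
Clustering(Ravi) = 1/3.

1/3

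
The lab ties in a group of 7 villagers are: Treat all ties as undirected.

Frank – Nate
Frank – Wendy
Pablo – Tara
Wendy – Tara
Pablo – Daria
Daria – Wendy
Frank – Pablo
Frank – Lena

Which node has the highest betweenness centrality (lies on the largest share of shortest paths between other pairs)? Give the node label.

Frank

Unnormalized betweenness of each node: Daria:1/3, Frank:28/3, Lena:0, Nate:0, Pablo:7/2, Tara:1/3, Wendy:7/2.
Frank has the largest value, 28/3, making it the main broker — the node through which the most shortest paths run.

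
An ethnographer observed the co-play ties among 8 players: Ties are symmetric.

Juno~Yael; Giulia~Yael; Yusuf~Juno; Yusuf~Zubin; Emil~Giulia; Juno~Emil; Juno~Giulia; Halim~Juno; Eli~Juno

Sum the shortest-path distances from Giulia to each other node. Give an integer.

Distances from Giulia: Eli:2, Emil:1, Halim:2, Juno:1, Yael:1, Yusuf:2, Zubin:3.
Sum = 2 + 1 + 2 + 1 + 1 + 2 + 3 = 12.

12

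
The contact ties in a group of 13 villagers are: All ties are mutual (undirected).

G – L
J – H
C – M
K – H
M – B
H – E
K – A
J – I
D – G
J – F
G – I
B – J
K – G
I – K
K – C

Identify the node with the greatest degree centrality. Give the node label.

Degrees — A:1, B:2, C:2, D:1, E:1, F:1, G:4, H:3, I:3, J:4, K:5, L:1, M:2.
The maximum is 5, attained only by K.

K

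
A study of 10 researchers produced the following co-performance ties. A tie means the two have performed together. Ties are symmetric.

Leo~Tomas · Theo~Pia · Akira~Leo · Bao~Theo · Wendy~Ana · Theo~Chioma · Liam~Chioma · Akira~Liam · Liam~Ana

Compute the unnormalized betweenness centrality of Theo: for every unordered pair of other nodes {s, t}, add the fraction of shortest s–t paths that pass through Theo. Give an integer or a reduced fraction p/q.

Pairs whose geodesics pass through Theo — Ana–Pia: 1; Ana–Bao: 1; Tomas–Pia: 1; Tomas–Bao: 1; Wendy–Pia: 1; Wendy–Bao: 1; Pia–Leo: 1; Pia–Akira: 1; Pia–Chioma: 1; Pia–Liam: 1; Pia–Bao: 1; Leo–Bao: 1; Akira–Bao: 1; Chioma–Bao: 1 … (+1 more pairs).
All other pairs contribute 0.
Summing the contributions gives betweenness(Theo) = 15.

15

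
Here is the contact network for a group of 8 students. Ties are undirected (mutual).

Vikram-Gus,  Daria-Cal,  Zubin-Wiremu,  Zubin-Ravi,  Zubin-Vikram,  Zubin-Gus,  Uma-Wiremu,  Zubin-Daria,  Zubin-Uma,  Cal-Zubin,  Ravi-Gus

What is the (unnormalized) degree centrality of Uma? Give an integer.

2

Uma is directly tied to Wiremu and Zubin. That is 2 neighbors, so the degree of Uma is 2.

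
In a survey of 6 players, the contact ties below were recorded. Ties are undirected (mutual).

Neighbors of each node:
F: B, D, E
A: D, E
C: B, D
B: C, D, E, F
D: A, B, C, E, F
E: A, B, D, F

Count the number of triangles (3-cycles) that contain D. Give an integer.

D's neighbors: A, B, C, E, and F.
Neighbor pairs that are themselves tied: D–A–E; D–B–C; D–B–E; D–B–F; D–E–F. Each forms one triangle with D, for 5 in total.

5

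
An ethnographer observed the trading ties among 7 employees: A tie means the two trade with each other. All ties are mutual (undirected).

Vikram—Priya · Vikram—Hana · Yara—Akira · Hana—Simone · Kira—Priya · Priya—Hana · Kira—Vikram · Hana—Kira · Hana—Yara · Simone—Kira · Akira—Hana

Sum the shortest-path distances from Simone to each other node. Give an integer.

10

Distances from Simone: Akira:2, Hana:1, Kira:1, Priya:2, Vikram:2, Yara:2.
Sum = 2 + 1 + 1 + 2 + 2 + 2 = 10.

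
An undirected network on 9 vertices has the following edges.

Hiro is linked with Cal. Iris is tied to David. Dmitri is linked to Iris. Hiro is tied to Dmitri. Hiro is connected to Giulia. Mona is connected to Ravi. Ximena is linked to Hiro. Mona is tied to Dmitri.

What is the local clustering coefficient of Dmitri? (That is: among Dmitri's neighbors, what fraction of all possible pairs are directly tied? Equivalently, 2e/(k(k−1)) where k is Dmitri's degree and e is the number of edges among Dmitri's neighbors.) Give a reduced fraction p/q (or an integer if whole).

Dmitri's neighbors: Hiro, Iris, and Mona (k = 3).
Possible neighbor pairs: C(3,2) = 3. Edges among them: none → e = 0.
Clustering(Dmitri) = 0/3 = 0.

0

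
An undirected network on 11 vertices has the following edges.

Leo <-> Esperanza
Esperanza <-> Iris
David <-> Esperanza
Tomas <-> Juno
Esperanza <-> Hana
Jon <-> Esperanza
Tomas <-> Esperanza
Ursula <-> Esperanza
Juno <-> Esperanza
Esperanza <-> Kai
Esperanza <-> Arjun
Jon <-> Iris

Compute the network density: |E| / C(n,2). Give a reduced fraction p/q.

12/55

There are 12 edges and 11 nodes, so the maximum possible is C(11,2) = 55.
Density = 12/55.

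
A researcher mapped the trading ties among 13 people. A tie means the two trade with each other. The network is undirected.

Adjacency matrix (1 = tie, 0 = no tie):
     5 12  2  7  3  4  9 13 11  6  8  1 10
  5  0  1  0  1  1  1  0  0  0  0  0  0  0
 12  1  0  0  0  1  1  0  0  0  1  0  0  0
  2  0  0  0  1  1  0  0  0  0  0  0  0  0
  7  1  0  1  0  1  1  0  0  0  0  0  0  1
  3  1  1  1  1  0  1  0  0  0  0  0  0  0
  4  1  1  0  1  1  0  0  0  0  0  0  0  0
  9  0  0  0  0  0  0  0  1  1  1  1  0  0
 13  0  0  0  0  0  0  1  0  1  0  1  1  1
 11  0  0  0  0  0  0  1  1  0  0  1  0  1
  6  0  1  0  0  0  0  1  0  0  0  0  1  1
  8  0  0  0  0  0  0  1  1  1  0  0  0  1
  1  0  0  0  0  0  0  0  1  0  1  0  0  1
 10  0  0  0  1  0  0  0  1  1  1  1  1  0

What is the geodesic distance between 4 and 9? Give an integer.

One shortest route is 4 – 12 – 6 – 9, which uses 3 edges, and at distance 2 from 4 we only reach {2, 6, 10}, which does not include 9. So d(4,9) = 3.

3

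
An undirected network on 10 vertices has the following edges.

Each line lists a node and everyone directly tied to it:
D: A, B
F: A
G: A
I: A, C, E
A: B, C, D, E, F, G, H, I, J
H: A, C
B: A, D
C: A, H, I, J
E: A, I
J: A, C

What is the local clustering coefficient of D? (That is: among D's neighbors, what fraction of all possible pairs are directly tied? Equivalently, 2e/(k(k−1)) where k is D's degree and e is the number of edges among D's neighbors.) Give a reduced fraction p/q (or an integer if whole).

D's neighbors: A and B (k = 2).
Possible neighbor pairs: C(2,2) = 1. Edges among them: A–B → e = 1.
Clustering(D) = 1/1.

1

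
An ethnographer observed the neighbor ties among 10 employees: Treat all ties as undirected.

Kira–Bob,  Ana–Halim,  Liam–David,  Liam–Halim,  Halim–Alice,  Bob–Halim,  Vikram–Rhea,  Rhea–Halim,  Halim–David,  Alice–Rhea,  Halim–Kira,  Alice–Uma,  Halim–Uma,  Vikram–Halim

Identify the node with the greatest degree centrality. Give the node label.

Degrees — Alice:3, Ana:1, Bob:2, David:2, Halim:9, Kira:2, Liam:2, Rhea:3, Uma:2, Vikram:2.
The maximum is 9, attained only by Halim.

Halim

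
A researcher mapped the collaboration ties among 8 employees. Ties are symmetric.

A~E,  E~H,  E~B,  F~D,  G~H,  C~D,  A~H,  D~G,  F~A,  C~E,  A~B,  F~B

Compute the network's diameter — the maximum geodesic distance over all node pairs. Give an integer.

3

Eccentricity of each node (its greatest distance to any other): A:2, B:3, C:2, D:2, E:2, F:2, G:3, H:2.
The maximum eccentricity is 3, realized for instance by the pair G–B via G – H – E – B. So the diameter is 3.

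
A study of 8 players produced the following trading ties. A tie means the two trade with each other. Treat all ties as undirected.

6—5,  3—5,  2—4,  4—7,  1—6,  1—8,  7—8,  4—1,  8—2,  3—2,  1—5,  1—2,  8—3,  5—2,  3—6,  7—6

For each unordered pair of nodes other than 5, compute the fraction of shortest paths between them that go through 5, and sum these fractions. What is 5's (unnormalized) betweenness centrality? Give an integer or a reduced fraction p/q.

7/12

Pairs whose geodesics pass through 5 — 1–3: 1/4; 6–2: 1/3.
All other pairs contribute 0.
Summing the contributions gives betweenness(5) = 7/12.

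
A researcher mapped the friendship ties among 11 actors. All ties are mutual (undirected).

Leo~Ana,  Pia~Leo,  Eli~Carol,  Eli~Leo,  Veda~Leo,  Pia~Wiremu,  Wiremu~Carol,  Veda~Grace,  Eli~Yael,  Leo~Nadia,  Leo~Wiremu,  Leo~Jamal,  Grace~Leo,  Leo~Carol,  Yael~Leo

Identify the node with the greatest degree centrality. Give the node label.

Leo

Degrees — Ana:1, Carol:3, Eli:3, Grace:2, Jamal:1, Leo:10, Nadia:1, Pia:2, Veda:2, Wiremu:3, Yael:2.
The maximum is 10, attained only by Leo.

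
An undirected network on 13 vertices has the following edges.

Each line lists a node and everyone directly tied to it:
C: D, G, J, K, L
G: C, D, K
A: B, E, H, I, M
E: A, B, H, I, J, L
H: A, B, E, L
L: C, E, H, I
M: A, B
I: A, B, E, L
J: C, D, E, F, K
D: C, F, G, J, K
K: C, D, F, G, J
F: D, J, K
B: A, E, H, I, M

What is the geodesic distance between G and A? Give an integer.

4

One shortest route is G – D – J – E – A, which uses 4 edges, and at distance 3 from G we only reach {E, H, I}, which does not include A. So d(G,A) = 4.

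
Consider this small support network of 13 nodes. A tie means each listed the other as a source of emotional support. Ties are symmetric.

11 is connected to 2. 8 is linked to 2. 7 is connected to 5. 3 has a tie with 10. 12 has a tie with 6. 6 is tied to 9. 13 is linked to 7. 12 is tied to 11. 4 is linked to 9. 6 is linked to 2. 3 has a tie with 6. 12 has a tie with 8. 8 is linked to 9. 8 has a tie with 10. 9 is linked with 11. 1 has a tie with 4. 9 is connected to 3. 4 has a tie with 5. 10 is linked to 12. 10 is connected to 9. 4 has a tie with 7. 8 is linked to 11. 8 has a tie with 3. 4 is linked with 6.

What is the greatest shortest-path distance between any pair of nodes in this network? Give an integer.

4

Eccentricity of each node (its greatest distance to any other): 1:3, 2:4, 3:4, 4:2, 5:3, 6:3, 7:3, 8:4, 9:3, 10:4, 11:4, 12:4, 13:4.
The maximum eccentricity is 4, realized for instance by the pair 13–11 via 13 – 7 – 4 – 9 – 11. So the diameter is 4.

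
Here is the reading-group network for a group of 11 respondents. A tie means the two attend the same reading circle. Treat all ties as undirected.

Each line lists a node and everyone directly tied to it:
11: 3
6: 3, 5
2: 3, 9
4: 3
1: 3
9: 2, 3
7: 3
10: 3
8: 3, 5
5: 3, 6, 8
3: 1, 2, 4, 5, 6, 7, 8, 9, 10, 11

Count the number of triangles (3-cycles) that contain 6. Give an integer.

6's neighbors: 3 and 5.
Neighbor pairs that are themselves tied: 6–3–5. Each forms one triangle with 6, for 1 in total.

1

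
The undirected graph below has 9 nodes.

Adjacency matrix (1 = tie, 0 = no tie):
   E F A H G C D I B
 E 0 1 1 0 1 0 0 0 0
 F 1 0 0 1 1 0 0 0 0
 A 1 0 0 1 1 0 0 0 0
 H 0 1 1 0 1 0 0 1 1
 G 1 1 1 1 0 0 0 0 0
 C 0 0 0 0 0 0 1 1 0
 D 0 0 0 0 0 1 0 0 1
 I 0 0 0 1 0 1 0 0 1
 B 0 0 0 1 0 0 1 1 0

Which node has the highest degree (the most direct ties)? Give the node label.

Degrees — A:3, B:3, C:2, D:2, E:3, F:3, G:4, H:5, I:3.
The maximum is 5, attained only by H.

H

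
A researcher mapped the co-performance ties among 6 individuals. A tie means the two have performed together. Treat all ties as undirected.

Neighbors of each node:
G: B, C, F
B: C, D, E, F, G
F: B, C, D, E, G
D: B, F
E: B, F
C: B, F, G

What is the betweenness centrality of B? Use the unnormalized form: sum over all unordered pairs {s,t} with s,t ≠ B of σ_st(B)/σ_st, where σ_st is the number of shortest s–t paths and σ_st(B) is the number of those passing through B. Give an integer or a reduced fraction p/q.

5/2

Pairs whose geodesics pass through B — D–C: 1/2; D–E: 1/2; D–G: 1/2; C–E: 1/2; E–G: 1/2.
All other pairs contribute 0.
Summing the contributions gives betweenness(B) = 5/2.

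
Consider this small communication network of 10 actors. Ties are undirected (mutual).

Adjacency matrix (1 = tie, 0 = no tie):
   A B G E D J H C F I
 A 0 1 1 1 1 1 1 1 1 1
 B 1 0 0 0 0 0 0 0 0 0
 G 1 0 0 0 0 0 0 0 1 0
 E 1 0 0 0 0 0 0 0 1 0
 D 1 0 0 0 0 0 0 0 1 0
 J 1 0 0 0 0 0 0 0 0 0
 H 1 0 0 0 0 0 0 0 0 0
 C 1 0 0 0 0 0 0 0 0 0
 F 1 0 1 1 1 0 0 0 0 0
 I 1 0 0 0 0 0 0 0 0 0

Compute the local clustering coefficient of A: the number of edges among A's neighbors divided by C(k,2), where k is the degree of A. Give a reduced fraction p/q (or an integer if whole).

1/12

A's neighbors: B, C, D, E, F, G, H, I, and J (k = 9).
Possible neighbor pairs: C(9,2) = 36. Edges among them: D–F, E–F, F–G → e = 3.
Clustering(A) = 3/36 = 1/12.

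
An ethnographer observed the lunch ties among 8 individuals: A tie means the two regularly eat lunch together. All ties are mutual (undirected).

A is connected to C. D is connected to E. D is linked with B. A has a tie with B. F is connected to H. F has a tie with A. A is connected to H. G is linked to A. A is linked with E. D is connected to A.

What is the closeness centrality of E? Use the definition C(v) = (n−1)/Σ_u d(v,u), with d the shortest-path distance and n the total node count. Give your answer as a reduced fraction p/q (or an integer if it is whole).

7/12

Distances from E: A:1, B:2, C:2, D:1, F:2, G:2, H:2. Sum = 12.
n = 8, so closeness = 7/12.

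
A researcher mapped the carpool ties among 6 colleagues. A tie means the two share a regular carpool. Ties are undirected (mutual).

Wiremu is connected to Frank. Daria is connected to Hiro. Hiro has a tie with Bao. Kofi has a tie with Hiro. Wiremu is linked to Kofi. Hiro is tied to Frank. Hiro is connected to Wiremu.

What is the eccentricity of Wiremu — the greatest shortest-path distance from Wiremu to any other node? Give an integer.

Distances from Wiremu: Bao:2, Daria:2, Frank:1, Hiro:1, Kofi:1.
The largest is 2 (to Daria and Bao), so the eccentricity of Wiremu is 2.

2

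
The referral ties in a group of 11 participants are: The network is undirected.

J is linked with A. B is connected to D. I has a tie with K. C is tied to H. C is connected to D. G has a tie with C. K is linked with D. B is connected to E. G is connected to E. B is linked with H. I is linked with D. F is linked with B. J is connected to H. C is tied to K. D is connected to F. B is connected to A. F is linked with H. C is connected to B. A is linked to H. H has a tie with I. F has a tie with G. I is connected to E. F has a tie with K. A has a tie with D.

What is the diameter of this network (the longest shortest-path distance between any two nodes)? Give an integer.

Eccentricity of each node (its greatest distance to any other): A:3, B:2, C:2, D:2, E:3, F:2, G:3, H:2, I:2, J:3, K:3.
The maximum eccentricity is 3, realized for instance by the pair K–J via K – F – H – J. So the diameter is 3.

3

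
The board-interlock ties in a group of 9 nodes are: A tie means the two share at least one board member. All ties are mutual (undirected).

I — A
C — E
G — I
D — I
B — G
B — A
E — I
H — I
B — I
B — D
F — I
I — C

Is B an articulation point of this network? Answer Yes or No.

Even without B, every remaining node can still reach every other (the residual graph is connected), so B is not a cut vertex.

No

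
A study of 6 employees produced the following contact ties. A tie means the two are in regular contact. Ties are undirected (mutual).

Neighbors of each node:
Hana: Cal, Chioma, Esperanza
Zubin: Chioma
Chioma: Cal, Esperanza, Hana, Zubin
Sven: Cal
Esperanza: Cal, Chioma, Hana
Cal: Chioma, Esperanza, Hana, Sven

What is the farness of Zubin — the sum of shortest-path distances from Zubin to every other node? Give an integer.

Distances from Zubin: Cal:2, Chioma:1, Esperanza:2, Hana:2, Sven:3.
Sum = 2 + 1 + 2 + 2 + 3 = 10.

10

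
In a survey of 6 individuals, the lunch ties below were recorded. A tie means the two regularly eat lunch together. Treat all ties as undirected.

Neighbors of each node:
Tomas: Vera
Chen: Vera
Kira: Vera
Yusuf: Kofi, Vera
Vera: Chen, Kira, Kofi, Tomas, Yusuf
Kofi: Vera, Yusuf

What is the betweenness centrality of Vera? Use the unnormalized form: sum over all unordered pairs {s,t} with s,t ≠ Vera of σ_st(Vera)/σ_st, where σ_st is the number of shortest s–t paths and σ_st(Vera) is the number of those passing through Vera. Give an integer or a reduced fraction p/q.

9

Pairs whose geodesics pass through Vera — Chen–Yusuf: 1; Chen–Kofi: 1; Chen–Tomas: 1; Chen–Kira: 1; Yusuf–Tomas: 1; Yusuf–Kira: 1; Kofi–Tomas: 1; Kofi–Kira: 1; Tomas–Kira: 1.
All other pairs contribute 0.
Summing the contributions gives betweenness(Vera) = 9.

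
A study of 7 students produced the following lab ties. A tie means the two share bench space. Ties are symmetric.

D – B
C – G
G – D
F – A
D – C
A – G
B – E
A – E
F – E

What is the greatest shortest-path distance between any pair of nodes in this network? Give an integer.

3

Eccentricity of each node (its greatest distance to any other): A:2, B:2, C:3, D:3, E:3, F:3, G:2.
The maximum eccentricity is 3, realized for instance by the pair D–F via D – B – E – F. So the diameter is 3.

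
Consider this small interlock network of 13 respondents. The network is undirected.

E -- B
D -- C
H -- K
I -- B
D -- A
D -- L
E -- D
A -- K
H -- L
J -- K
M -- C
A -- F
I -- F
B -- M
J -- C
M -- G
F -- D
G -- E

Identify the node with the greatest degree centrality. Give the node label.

D

Degrees — A:3, B:3, C:3, D:5, E:3, F:3, G:2, H:2, I:2, J:2, K:3, L:2, M:3.
The maximum is 5, attained only by D.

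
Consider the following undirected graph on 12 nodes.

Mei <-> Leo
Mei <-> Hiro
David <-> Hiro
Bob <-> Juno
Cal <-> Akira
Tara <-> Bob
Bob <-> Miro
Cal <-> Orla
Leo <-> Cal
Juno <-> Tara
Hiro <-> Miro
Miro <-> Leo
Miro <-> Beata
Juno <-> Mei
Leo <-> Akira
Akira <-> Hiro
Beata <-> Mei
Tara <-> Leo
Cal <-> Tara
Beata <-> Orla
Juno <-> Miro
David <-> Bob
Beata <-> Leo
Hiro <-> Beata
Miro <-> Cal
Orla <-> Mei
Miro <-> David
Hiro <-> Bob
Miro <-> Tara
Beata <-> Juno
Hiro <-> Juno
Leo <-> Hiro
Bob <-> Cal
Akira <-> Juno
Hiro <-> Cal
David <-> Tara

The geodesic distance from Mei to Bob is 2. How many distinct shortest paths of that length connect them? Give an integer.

The shortest distance is 2. The length-2 paths are: Mei–Hiro–Bob; Mei–Juno–Bob.
That gives 2 distinct shortest paths.

2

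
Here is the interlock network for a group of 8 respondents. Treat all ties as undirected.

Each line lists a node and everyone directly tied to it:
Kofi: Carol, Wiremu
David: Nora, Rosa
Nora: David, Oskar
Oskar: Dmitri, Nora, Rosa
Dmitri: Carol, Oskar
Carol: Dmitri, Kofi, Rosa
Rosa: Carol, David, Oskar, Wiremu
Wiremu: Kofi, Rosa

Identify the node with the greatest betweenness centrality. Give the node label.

Unnormalized betweenness of each node: Carol:143/30, David:26/15, Dmitri:41/30, Kofi:5/6, Nora:5/6, Oskar:143/30, Rosa:299/30, Wiremu:26/15.
Rosa has the largest value, 299/30, making it the main broker — the node through which the most shortest paths run.

Rosa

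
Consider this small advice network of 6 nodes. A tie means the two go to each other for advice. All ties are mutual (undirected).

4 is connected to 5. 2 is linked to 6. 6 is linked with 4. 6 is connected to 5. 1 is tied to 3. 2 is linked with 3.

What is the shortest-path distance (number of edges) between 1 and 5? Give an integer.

One shortest route is 1 – 3 – 2 – 6 – 5, which uses 4 edges, and at distance 3 from 1 we only reach {6}, which does not include 5. So d(1,5) = 4.

4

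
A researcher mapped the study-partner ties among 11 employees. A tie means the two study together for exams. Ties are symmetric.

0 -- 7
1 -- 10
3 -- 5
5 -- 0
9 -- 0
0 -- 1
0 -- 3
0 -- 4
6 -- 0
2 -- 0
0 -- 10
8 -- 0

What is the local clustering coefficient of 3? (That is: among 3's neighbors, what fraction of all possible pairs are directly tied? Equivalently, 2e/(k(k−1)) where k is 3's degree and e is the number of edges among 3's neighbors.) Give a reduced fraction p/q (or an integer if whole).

1

3's neighbors: 0 and 5 (k = 2).
Possible neighbor pairs: C(2,2) = 1. Edges among them: 0–5 → e = 1.
Clustering(3) = 1/1.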